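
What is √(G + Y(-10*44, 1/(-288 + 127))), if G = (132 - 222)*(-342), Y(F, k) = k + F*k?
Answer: √797919059/161 ≈ 175.45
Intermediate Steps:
G = 30780 (G = -90*(-342) = 30780)
√(G + Y(-10*44, 1/(-288 + 127))) = √(30780 + (1 - 10*44)/(-288 + 127)) = √(30780 + (1 - 440)/(-161)) = √(30780 - 1/161*(-439)) = √(30780 + 439/161) = √(4956019/161) = √797919059/161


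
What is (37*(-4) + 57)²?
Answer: 8281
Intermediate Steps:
(37*(-4) + 57)² = (-148 + 57)² = (-91)² = 8281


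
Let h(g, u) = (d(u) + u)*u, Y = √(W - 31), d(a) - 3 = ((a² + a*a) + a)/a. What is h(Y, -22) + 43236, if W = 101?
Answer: 44600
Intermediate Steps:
d(a) = 3 + (a + 2*a²)/a (d(a) = 3 + ((a² + a*a) + a)/a = 3 + ((a² + a²) + a)/a = 3 + (2*a² + a)/a = 3 + (a + 2*a²)/a)
Y = √70 (Y = √(101 - 31) = √70 ≈ 8.3666)
h(g, u) = u*(4 + 3*u) (h(g, u) = ((4 + 2*u) + u)*u = (4 + 3*u)*u = u*(4 + 3*u))
h(Y, -22) + 43236 = -22*(4 + 3*(-22)) + 43236 = -22*(4 - 66) + 43236 = -22*(-62) + 43236 = 1364 + 43236 = 44600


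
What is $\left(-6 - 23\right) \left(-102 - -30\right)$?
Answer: $2088$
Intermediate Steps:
$\left(-6 - 23\right) \left(-102 - -30\right) = - 29 \left(-102 + 30\right) = \left(-29\right) \left(-72\right) = 2088$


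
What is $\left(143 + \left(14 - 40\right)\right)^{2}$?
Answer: $13689$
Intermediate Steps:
$\left(143 + \left(14 - 40\right)\right)^{2} = \left(143 - 26\right)^{2} = 117^{2} = 13689$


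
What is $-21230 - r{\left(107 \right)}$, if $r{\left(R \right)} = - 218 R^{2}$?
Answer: $2474652$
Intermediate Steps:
$-21230 - r{\left(107 \right)} = -21230 - - 218 \cdot 107^{2} = -21230 - \left(-218\right) 11449 = -21230 - -2495882 = -21230 + 2495882 = 2474652$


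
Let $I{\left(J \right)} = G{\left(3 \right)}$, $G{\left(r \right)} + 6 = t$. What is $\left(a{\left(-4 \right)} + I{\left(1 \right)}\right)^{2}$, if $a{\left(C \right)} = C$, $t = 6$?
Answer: $16$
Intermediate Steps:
$G{\left(r \right)} = 0$ ($G{\left(r \right)} = -6 + 6 = 0$)
$I{\left(J \right)} = 0$
$\left(a{\left(-4 \right)} + I{\left(1 \right)}\right)^{2} = \left(-4 + 0\right)^{2} = \left(-4\right)^{2} = 16$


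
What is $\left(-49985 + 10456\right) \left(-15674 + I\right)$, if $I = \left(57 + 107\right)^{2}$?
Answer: $-443594438$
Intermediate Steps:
$I = 26896$ ($I = 164^{2} = 26896$)
$\left(-49985 + 10456\right) \left(-15674 + I\right) = \left(-49985 + 10456\right) \left(-15674 + 26896\right) = \left(-39529\right) 11222 = -443594438$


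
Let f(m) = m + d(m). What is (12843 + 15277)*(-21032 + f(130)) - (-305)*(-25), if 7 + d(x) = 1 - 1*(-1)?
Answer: -587912465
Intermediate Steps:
d(x) = -5 (d(x) = -7 + (1 - 1*(-1)) = -7 + (1 + 1) = -7 + 2 = -5)
f(m) = -5 + m (f(m) = m - 5 = -5 + m)
(12843 + 15277)*(-21032 + f(130)) - (-305)*(-25) = (12843 + 15277)*(-21032 + (-5 + 130)) - (-305)*(-25) = 28120*(-21032 + 125) - 1*7625 = 28120*(-20907) - 7625 = -587904840 - 7625 = -587912465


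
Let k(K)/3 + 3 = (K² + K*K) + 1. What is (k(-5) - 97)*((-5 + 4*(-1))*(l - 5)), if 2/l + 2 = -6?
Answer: 8883/4 ≈ 2220.8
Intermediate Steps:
l = -¼ (l = 2/(-2 - 6) = 2/(-8) = 2*(-⅛) = -¼ ≈ -0.25000)
k(K) = -6 + 6*K² (k(K) = -9 + 3*((K² + K*K) + 1) = -9 + 3*((K² + K²) + 1) = -9 + 3*(2*K² + 1) = -9 + 3*(1 + 2*K²) = -9 + (3 + 6*K²) = -6 + 6*K²)
(k(-5) - 97)*((-5 + 4*(-1))*(l - 5)) = ((-6 + 6*(-5)²) - 97)*((-5 + 4*(-1))*(-¼ - 5)) = ((-6 + 6*25) - 97)*((-5 - 4)*(-21/4)) = ((-6 + 150) - 97)*(-9*(-21/4)) = (144 - 97)*(189/4) = 47*(189/4) = 8883/4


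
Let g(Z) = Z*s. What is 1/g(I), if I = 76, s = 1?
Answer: 1/76 ≈ 0.013158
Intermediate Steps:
g(Z) = Z (g(Z) = Z*1 = Z)
1/g(I) = 1/76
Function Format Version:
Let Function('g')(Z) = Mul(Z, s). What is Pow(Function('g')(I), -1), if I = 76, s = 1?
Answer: Rational(1, 76) ≈ 0.013158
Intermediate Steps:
Function('g')(Z) = Z (Function('g')(Z) = Mul(Z, 1) = Z)
Pow(Function('g')(I), -1) = Pow(76, -1) = Rational(1, 76)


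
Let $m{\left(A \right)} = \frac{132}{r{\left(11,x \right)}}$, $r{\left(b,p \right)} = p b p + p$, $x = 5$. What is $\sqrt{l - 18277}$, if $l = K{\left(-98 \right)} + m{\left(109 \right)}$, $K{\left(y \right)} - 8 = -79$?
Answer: $\frac{3 i \sqrt{9989210}}{70} \approx 135.45 i$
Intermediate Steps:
$K{\left(y \right)} = -71$ ($K{\left(y \right)} = 8 - 79 = -71$)
$r{\left(b,p \right)} = p + b p^{2}$ ($r{\left(b,p \right)} = b p p + p = b p^{2} + p = p + b p^{2}$)
$m{\left(A \right)} = \frac{33}{70}$ ($m{\left(A \right)} = \frac{132}{5 \left(1 + 11 \cdot 5\right)} = \frac{132}{5 \left(1 + 55\right)} = \frac{132}{5 \cdot 56} = \frac{132}{280} = 132 \cdot \frac{1}{280} = \frac{33}{70}$)
$l = - \frac{4937}{70}$ ($l = -71 + \frac{33}{70} = - \frac{4937}{70} \approx -70.529$)
$\sqrt{l - 18277} = \sqrt{- \frac{4937}{70} - 18277} = \sqrt{- \frac{1284327}{70}} = \frac{3 i \sqrt{9989210}}{70}$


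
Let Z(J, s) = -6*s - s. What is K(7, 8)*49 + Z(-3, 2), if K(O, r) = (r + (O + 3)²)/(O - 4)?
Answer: 1750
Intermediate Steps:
Z(J, s) = -7*s
K(O, r) = (r + (3 + O)²)/(-4 + O)
K(7, 8)*49 + Z(-3, 2) = ((8 + (3 + 7)²)/(-4 + 7))*49 - 7*2 = ((8 + 10²)/3)*49 - 14 = ((8 + 100)/3)*49 - 14 = ((⅓)*108)*49 - 14 = 36*49 - 14 = 1764 - 14 = 1750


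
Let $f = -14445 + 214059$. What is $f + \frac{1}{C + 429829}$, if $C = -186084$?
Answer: $\frac{48654914431}{243745} \approx 1.9961 \cdot 10^{5}$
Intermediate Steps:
$f = 199614$
$f + \frac{1}{C + 429829} = 199614 + \frac{1}{-186084 + 429829} = 199614 + \frac{1}{243745} = \frac{48654914431}{243745}$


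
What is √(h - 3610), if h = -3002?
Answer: 2*I*√1653 ≈ 81.314*I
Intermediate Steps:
√(h - 3610) = √(-3002 - 3610) = √(-6612) = 2*I*√1653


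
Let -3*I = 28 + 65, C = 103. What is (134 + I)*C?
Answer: 10609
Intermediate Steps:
I = -31 (I = -(28 + 65)/3 = -⅓*93 = -31)
(134 + I)*C = (134 - 31)*103 = 103*103 = 10609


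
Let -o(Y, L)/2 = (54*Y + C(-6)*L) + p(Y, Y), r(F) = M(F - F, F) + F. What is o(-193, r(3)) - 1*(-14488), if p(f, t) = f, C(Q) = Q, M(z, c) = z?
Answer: 35754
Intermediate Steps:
r(F) = F (r(F) = (F - F) + F = 0 + F = F)
o(Y, L) = -110*Y + 12*L (o(Y, L) = -2*((54*Y - 6*L) + Y) = -2*((-6*L + 54*Y) + Y) = -2*(-6*L + 55*Y) = -110*Y + 12*L)
o(-193, r(3)) - 1*(-14488) = (-110*(-193) + 12*3) - 1*(-14488) = (21230 + 36) + 14488 = 21266 + 14488 = 35754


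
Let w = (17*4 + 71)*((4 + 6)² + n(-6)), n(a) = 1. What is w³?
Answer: 2766995941319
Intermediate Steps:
w = 14039 (w = (17*4 + 71)*((4 + 6)² + 1) = (68 + 71)*(10² + 1) = 139*(100 + 1) = 139*101 = 14039)
w³ = 14039³ = 2766995941319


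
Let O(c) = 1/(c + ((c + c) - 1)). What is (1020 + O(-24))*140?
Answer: 10424260/73 ≈ 1.4280e+5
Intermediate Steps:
O(c) = 1/(-1 + 3*c) (O(c) = 1/(c + (2*c - 1)) = 1/(c + (-1 + 2*c)) = 1/(-1 + 3*c))
(1020 + O(-24))*140 = (1020 + 1/(-1 + 3*(-24)))*140 = (1020 + 1/(-1 - 72))*140 = (1020 + 1/(-73))*140 = (1020 - 1/73)*140 = (74459/73)*140 = 10424260/73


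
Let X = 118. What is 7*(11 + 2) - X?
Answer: -27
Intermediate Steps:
7*(11 + 2) - X = 7*(11 + 2) - 1*118 = 7*13 - 118 = 91 - 118 = -27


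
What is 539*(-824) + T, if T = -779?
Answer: -444915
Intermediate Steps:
539*(-824) + T = 539*(-824) - 779 = -444136 - 779 = -444915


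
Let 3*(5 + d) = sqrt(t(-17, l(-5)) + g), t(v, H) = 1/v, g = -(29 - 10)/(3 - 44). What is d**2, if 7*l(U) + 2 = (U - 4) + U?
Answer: (10455 - sqrt(196554))**2/4372281 ≈ 22.925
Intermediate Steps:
l(U) = -6/7 + 2*U/7 (l(U) = -2/7 + ((U - 4) + U)/7 = -2/7 + ((-4 + U) + U)/7 = -2/7 + (-4 + 2*U)/7 = -2/7 + (-4/7 + 2*U/7) = -6/7 + 2*U/7)
g = 19/41 (g = -19/(-41) = -19*(-1)/41 = -1*(-19/41) = 19/41 ≈ 0.46341)
d = -5 + sqrt(196554)/2091 (d = -5 + sqrt(1/(-17) + 19/41)/3 = -5 + sqrt(-1/17 + 19/41)/3 = -5 + sqrt(282/697)/3 = -5 + (sqrt(196554)/697)/3 = -5 + sqrt(196554)/2091 ≈ -4.7880)
d**2 = (-5 + sqrt(196554)/2091)**2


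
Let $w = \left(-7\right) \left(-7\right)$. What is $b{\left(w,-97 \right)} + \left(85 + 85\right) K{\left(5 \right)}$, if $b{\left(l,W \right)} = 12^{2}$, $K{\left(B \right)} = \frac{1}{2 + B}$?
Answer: $\frac{1178}{7} \approx 168.29$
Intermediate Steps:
$w = 49$
$b{\left(l,W \right)} = 144$
$b{\left(w,-97 \right)} + \left(85 + 85\right) K{\left(5 \right)} = 144 + \frac{85 + 85}{2 + 5} = 144 + \frac{170}{7} = \frac{1178}{7}$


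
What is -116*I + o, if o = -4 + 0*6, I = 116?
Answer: -13460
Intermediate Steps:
o = -4 (o = -4 + 0 = -4)
-116*I + o = -116*116 - 4 = -13456 - 4 = -13460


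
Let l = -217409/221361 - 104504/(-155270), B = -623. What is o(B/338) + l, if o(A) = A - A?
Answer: -5311992743/17185361235 ≈ -0.30910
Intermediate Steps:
l = -5311992743/17185361235 (l = -217409*1/221361 - 104504*(-1/155270) = -217409/221361 + 52252/77635 = -5311992743/17185361235 ≈ -0.30910)
o(A) = 0
o(B/338) + l = 0 - 5311992743/17185361235 = -5311992743/17185361235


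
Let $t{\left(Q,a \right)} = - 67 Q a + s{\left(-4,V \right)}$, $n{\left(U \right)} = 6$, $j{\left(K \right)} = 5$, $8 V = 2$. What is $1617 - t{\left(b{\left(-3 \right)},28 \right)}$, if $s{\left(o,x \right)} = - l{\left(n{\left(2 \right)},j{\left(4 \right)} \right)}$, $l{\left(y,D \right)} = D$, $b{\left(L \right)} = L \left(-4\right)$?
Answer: $24134$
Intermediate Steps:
$V = \frac{1}{4}$ ($V = \frac{1}{8} \cdot 2 = \frac{1}{4} \approx 0.25$)
$b{\left(L \right)} = - 4 L$
$s{\left(o,x \right)} = -5$ ($s{\left(o,x \right)} = \left(-1\right) 5 = -5$)
$t{\left(Q,a \right)} = -5 - 67 Q a$ ($t{\left(Q,a \right)} = - 67 Q a - 5 = -5 - 67 Q a$)
$1617 - t{\left(b{\left(-3 \right)},28 \right)} = 1617 - \left(-5 - 67 \left(\left(-4\right) \left(-3\right)\right) 28\right) = 1617 - \left(-5 - 804 \cdot 28\right) = 1617 - \left(-5 - 22512\right) = 1617 - -22517 = 1617 + 22517 = 24134$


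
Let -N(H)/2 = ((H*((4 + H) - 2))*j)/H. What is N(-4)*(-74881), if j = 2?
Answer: -599048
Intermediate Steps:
N(H) = -8 - 4*H (N(H) = -2*(H*((4 + H) - 2))*2/H = -2*(H*(2 + H))*2/H = -2*2*H*(2 + H)/H = -2*(4 + 2*H) = -8 - 4*H)
N(-4)*(-74881) = (-8 - 4*(-4))*(-74881) = (-8 + 16)*(-74881) = 8*(-74881) = -599048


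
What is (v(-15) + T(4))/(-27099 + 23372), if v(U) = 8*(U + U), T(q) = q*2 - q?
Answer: 236/3727 ≈ 0.063322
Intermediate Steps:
T(q) = q (T(q) = 2*q - q = q)
v(U) = 16*U (v(U) = 8*(2*U) = 16*U)
(v(-15) + T(4))/(-27099 + 23372) = (16*(-15) + 4)/(-27099 + 23372) = (-240 + 4)/(-3727) = -236*(-1/3727) = 236/3727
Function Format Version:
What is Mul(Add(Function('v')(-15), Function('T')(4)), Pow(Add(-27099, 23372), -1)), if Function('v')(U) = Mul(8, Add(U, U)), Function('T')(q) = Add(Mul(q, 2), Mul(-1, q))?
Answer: Rational(236, 3727) ≈ 0.063322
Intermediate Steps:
Function('T')(q) = q (Function('T')(q) = Add(Mul(2, q), Mul(-1, q)) = q)
Function('v')(U) = Mul(16, U) (Function('v')(U) = Mul(8, Mul(2, U)) = Mul(16, U))
Mul(Add(Function('v')(-15), Function('T')(4)), Pow(Add(-27099, 23372), -1)) = Mul(Add(Mul(16, -15), 4), Pow(Add(-27099, 23372), -1)) = Mul(Add(-240, 4), Pow(-3727, -1)) = Mul(-236, Rational(-1, 3727)) = Rational(236, 3727)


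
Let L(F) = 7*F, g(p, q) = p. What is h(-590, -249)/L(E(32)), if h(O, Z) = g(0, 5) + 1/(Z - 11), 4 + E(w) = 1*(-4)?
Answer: 1/14560 ≈ 6.8681e-5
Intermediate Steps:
E(w) = -8 (E(w) = -4 + 1*(-4) = -4 - 4 = -8)
h(O, Z) = 1/(-11 + Z) (h(O, Z) = 0 + 1/(Z - 11) = 0 + 1/(-11 + Z) = 1/(-11 + Z))
h(-590, -249)/L(E(32)) = 1/((-11 - 249)*((7*(-8)))) = 1/(-260*(-56)) = -1/260*(-1/56) = 1/14560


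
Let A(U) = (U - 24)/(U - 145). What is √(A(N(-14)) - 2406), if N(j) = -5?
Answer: I*√2165226/30 ≈ 49.049*I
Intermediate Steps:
A(U) = (-24 + U)/(-145 + U)
√(A(N(-14)) - 2406) = √((-24 - 5)/(-145 - 5) - 2406) = √(-29/(-150) - 2406) = √(-1/150*(-29) - 2406) = √(29/150 - 2406) = √(-360871/150) = I*√2165226/30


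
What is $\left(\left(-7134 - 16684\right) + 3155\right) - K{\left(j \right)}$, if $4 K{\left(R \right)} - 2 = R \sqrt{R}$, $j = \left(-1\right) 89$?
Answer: $- \frac{41327}{2} + \frac{89 i \sqrt{89}}{4} \approx -20664.0 + 209.91 i$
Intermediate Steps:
$j = -89$
$K{\left(R \right)} = \frac{1}{2} + \frac{R^{\frac{3}{2}}}{4}$ ($K{\left(R \right)} = \frac{1}{2} + \frac{R \sqrt{R}}{4} = \frac{1}{2} + \frac{R^{\frac{3}{2}}}{4}$)
$\left(\left(-7134 - 16684\right) + 3155\right) - K{\left(j \right)} = \left(\left(-7134 - 16684\right) + 3155\right) - \left(\frac{1}{2} + \frac{\left(-89\right)^{\frac{3}{2}}}{4}\right) = \left(-23818 + 3155\right) - \left(\frac{1}{2} + \frac{\left(-89\right) i \sqrt{89}}{4}\right) = -20663 - \left(\frac{1}{2} - \frac{89 i \sqrt{89}}{4}\right) = - \frac{41327}{2} + \frac{89 i \sqrt{89}}{4}$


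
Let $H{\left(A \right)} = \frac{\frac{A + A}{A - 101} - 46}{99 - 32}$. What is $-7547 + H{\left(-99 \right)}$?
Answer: $- \frac{50569401}{6700} \approx -7547.7$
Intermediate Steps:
$H{\left(A \right)} = - \frac{46}{67} + \frac{2 A}{67 \left(-101 + A\right)}$ ($H{\left(A \right)} = \frac{\frac{2 A}{-101 + A} - 46}{67} = \left(\frac{2 A}{-101 + A} - 46\right) \frac{1}{67} = \left(-46 + \frac{2 A}{-101 + A}\right) \frac{1}{67} = - \frac{46}{67} + \frac{2 A}{67 \left(-101 + A\right)}$)
$-7547 + H{\left(-99 \right)} = -7547 + \frac{2 \left(2323 - -2178\right)}{67 \left(-101 - 99\right)} = -7547 + \frac{2 \left(2323 + 2178\right)}{67 \left(-200\right)} = -7547 + \frac{2}{67} \left(- \frac{1}{200}\right) 4501 = -7547 - \frac{4501}{6700} = - \frac{50569401}{6700}$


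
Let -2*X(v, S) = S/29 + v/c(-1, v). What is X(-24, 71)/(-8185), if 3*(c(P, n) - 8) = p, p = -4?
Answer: -167/2373650 ≈ -7.0356e-5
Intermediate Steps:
c(P, n) = 20/3 (c(P, n) = 8 + (⅓)*(-4) = 8 - 4/3 = 20/3)
X(v, S) = -3*v/40 - S/58 (X(v, S) = -(S/29 + v/(20/3))/2 = -(S*(1/29) + v*(3/20))/2 = -(S/29 + 3*v/20)/2 = -3*v/40 - S/58)
X(-24, 71)/(-8185) = (-3/40*(-24) - 1/58*71)/(-8185) = (9/5 - 71/58)*(-1/8185) = (167/290)*(-1/8185) = -167/2373650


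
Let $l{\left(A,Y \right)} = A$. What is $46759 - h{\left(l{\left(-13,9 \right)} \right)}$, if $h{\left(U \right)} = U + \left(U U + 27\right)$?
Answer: $46576$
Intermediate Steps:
$h{\left(U \right)} = 27 + U + U^{2}$ ($h{\left(U \right)} = U + \left(U^{2} + 27\right) = U + \left(27 + U^{2}\right) = 27 + U + U^{2}$)
$46759 - h{\left(l{\left(-13,9 \right)} \right)} = 46759 - \left(27 - 13 + \left(-13\right)^{2}\right) = 46759 - \left(27 - 13 + 169\right) = 46759 - 183 = 46576$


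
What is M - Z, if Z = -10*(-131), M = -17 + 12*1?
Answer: -1315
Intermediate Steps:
M = -5 (M = -17 + 12 = -5)
Z = 1310
M - Z = -5 - 1*1310 = -5 - 1310 = -1315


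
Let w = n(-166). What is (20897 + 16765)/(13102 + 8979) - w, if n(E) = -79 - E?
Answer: -1883385/22081 ≈ -85.294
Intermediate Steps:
w = 87 (w = -79 - 1*(-166) = -79 + 166 = 87)
(20897 + 16765)/(13102 + 8979) - w = (20897 + 16765)/(13102 + 8979) - 1*87 = 37662/22081 - 87 = -1883385/22081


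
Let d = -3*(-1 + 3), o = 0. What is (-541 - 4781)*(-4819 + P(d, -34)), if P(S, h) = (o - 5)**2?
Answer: 25513668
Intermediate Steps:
d = -6 (d = -3*2 = -6)
P(S, h) = 25 (P(S, h) = (0 - 5)**2 = (-5)**2 = 25)
(-541 - 4781)*(-4819 + P(d, -34)) = (-541 - 4781)*(-4819 + 25) = -5322*(-4794) = 25513668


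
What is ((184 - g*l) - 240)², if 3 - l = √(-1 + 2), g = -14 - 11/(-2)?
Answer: 1521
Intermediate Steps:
g = -17/2 (g = -14 - 11*(-1)/2 = -14 - 1*(-11/2) = -14 + 11/2 = -17/2 ≈ -8.5000)
l = 2 (l = 3 - √(-1 + 2) = 3 - √1 = 3 - 1*1 = 3 - 1 = 2)
((184 - g*l) - 240)² = ((184 - (-17)*2/2) - 240)² = ((184 - 1*(-17)) - 240)² = ((184 + 17) - 240)² = (201 - 240)² = (-39)² = 1521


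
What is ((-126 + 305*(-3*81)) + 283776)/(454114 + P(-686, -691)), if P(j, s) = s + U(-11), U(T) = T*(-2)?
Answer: 41907/90689 ≈ 0.46210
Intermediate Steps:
U(T) = -2*T
P(j, s) = 22 + s (P(j, s) = s - 2*(-11) = s + 22 = 22 + s)
((-126 + 305*(-3*81)) + 283776)/(454114 + P(-686, -691)) = ((-126 + 305*(-3*81)) + 283776)/(454114 + (22 - 691)) = ((-126 + 305*(-243)) + 283776)/(454114 - 669) = ((-126 - 74115) + 283776)/453445 = (-74241 + 283776)*(1/453445) = 209535*(1/453445) = 41907/90689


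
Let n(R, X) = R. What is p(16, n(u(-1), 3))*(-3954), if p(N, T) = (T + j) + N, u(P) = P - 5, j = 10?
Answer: -79080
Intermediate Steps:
u(P) = -5 + P
p(N, T) = 10 + N + T (p(N, T) = (T + 10) + N = (10 + T) + N = 10 + N + T)
p(16, n(u(-1), 3))*(-3954) = (10 + 16 + (-5 - 1))*(-3954) = (10 + 16 - 6)*(-3954) = 20*(-3954) = -79080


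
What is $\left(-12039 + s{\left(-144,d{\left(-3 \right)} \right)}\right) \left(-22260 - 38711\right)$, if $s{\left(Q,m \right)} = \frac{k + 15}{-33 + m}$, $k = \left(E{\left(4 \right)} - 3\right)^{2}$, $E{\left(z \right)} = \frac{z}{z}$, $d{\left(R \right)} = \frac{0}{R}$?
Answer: $\frac{24224144126}{33} \approx 7.3406 \cdot 10^{8}$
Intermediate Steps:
$d{\left(R \right)} = 0$
$E{\left(z \right)} = 1$
$k = 4$ ($k = \left(1 - 3\right)^{2} = \left(-2\right)^{2} = 4$)
$s{\left(Q,m \right)} = \frac{19}{-33 + m}$ ($s{\left(Q,m \right)} = \frac{4 + 15}{-33 + m} = \frac{19}{-33 + m}$)
$\left(-12039 + s{\left(-144,d{\left(-3 \right)} \right)}\right) \left(-22260 - 38711\right) = \left(-12039 + \frac{19}{-33 + 0}\right) \left(-22260 - 38711\right) = \left(-12039 + \frac{19}{-33}\right) \left(-60971\right) = \left(-12039 + 19 \left(- \frac{1}{33}\right)\right) \left(-60971\right) = \left(-12039 - \frac{19}{33}\right) \left(-60971\right) = \left(- \frac{397306}{33}\right) \left(-60971\right) = \frac{24224144126}{33}$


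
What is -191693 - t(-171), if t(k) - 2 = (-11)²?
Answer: -191816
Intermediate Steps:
t(k) = 123 (t(k) = 2 + (-11)² = 2 + 121 = 123)
-191693 - t(-171) = -191693 - 1*123 = -191693 - 123 = -191816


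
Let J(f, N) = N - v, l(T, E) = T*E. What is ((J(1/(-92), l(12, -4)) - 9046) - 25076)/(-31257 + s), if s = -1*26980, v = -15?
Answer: 34155/58237 ≈ 0.58648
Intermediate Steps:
s = -26980
l(T, E) = E*T
J(f, N) = 15 + N (J(f, N) = N - 1*(-15) = N + 15 = 15 + N)
((J(1/(-92), l(12, -4)) - 9046) - 25076)/(-31257 + s) = (((15 - 4*12) - 9046) - 25076)/(-31257 - 26980) = (((15 - 48) - 9046) - 25076)/(-58237) = ((-33 - 9046) - 25076)*(-1/58237) = (-9079 - 25076)*(-1/58237) = -34155*(-1/58237) = 34155/58237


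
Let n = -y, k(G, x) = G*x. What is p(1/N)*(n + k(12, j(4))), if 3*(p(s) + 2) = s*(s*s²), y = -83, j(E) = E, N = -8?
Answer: -3219325/12288 ≈ -261.99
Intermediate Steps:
n = 83 (n = -1*(-83) = 83)
p(s) = -2 + s⁴/3 (p(s) = -2 + (s*(s*s²))/3 = -2 + (s*s³)/3 = -2 + s⁴/3)
p(1/N)*(n + k(12, j(4))) = (-2 + (1/(-8))⁴/3)*(83 + 12*4) = (-2 + (-⅛)⁴/3)*(83 + 48) = (-2 + (⅓)*(1/4096))*131 = (-2 + 1/12288)*131 = -24575/12288*131 = -3219325/12288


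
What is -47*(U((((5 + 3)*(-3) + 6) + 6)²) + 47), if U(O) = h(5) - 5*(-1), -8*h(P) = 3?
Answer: -19411/8 ≈ -2426.4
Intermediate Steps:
h(P) = -3/8 (h(P) = -⅛*3 = -3/8)
U(O) = 37/8 (U(O) = -3/8 - 5*(-1) = -3/8 + 5 = 37/8)
-47*(U((((5 + 3)*(-3) + 6) + 6)²) + 47) = -47*(37/8 + 47) = -47*413/8 = -19411/8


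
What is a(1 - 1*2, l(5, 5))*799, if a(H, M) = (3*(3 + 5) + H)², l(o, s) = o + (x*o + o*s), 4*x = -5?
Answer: 422671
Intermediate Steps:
x = -5/4 (x = (¼)*(-5) = -5/4 ≈ -1.2500)
l(o, s) = -o/4 + o*s (l(o, s) = o + (-5*o/4 + o*s) = -o/4 + o*s)
a(H, M) = (24 + H)² (a(H, M) = (3*8 + H)² = (24 + H)²)
a(1 - 1*2, l(5, 5))*799 = (24 + (1 - 1*2))²*799 = (24 + (1 - 2))²*799 = (24 - 1)²*799 = 23²*799 = 529*799 = 422671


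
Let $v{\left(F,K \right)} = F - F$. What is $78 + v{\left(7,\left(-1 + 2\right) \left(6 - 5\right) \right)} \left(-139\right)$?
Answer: $78$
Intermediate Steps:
$v{\left(F,K \right)} = 0$
$78 + v{\left(7,\left(-1 + 2\right) \left(6 - 5\right) \right)} \left(-139\right) = 78 + 0 \left(-139\right) = 78 + 0 = 78$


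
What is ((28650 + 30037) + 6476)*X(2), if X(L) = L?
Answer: 130326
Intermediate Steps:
((28650 + 30037) + 6476)*X(2) = ((28650 + 30037) + 6476)*2 = (58687 + 6476)*2 = 65163*2 = 130326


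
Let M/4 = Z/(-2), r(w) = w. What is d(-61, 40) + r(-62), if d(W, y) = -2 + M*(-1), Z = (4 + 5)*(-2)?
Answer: -100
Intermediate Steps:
Z = -18 (Z = 9*(-2) = -18)
M = 36 (M = 4*(-18/(-2)) = 4*(-18*(-½)) = 4*9 = 36)
d(W, y) = -38 (d(W, y) = -2 + 36*(-1) = -2 - 36 = -38)
d(-61, 40) + r(-62) = -38 - 62 = -100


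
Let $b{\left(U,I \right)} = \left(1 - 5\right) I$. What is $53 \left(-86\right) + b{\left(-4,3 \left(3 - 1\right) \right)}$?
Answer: $-4582$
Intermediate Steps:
$b{\left(U,I \right)} = - 4 I$
$53 \left(-86\right) + b{\left(-4,3 \left(3 - 1\right) \right)} = 53 \left(-86\right) - 4 \cdot 3 \left(3 - 1\right) = -4558 - 4 \cdot 3 \left(3 - 1\right) = -4558 - 4 \cdot 3 \cdot 2 = -4558 - 24 = -4582$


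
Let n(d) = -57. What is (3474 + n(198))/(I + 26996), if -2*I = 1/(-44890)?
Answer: 306778260/2423700881 ≈ 0.12657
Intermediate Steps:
I = 1/89780 (I = -½/(-44890) = -½*(-1/44890) = 1/89780 ≈ 1.1138e-5)
(3474 + n(198))/(I + 26996) = (3474 - 57)/(1/89780 + 26996) = 3417/(2423700881/89780) = 3417*(89780/2423700881) = 306778260/2423700881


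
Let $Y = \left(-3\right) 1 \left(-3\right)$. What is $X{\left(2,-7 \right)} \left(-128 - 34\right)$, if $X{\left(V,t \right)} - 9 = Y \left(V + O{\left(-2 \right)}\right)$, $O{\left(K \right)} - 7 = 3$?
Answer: $-18954$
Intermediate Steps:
$Y = 9$ ($Y = \left(-3\right) \left(-3\right) = 9$)
$O{\left(K \right)} = 10$ ($O{\left(K \right)} = 7 + 3 = 10$)
$X{\left(V,t \right)} = 99 + 9 V$ ($X{\left(V,t \right)} = 9 + 9 \left(V + 10\right) = 9 + 9 \left(10 + V\right) = 9 + \left(90 + 9 V\right) = 99 + 9 V$)
$X{\left(2,-7 \right)} \left(-128 - 34\right) = \left(99 + 9 \cdot 2\right) \left(-128 - 34\right) = \left(99 + 18\right) \left(-162\right) = 117 \left(-162\right) = -18954$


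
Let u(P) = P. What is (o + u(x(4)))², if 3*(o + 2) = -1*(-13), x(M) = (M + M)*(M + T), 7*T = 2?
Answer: 591361/441 ≈ 1341.0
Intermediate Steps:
T = 2/7 (T = (⅐)*2 = 2/7 ≈ 0.28571)
x(M) = 2*M*(2/7 + M) (x(M) = (M + M)*(M + 2/7) = (2*M)*(2/7 + M) = 2*M*(2/7 + M))
o = 7/3 (o = -2 + (-1*(-13))/3 = -2 + (⅓)*13 = -2 + 13/3 = 7/3 ≈ 2.3333)
(o + u(x(4)))² = (7/3 + (2/7)*4*(2 + 7*4))² = (7/3 + (2/7)*4*(2 + 28))² = (7/3 + (2/7)*4*30)² = (7/3 + 240/7)² = (769/21)² = 591361/441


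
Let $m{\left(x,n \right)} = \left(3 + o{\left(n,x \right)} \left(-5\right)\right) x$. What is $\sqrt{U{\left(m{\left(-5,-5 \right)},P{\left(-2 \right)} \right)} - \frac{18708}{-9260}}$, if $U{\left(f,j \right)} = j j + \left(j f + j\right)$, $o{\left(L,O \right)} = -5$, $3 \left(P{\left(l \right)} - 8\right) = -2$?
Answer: $\frac{i \sqrt{46474219955}}{6945} \approx 31.041 i$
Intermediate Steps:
$P{\left(l \right)} = \frac{22}{3}$ ($P{\left(l \right)} = 8 + \frac{1}{3} \left(-2\right) = 8 - \frac{2}{3} = \frac{22}{3}$)
$m{\left(x,n \right)} = 28 x$ ($m{\left(x,n \right)} = \left(3 - -25\right) x = \left(3 + 25\right) x = 28 x$)
$U{\left(f,j \right)} = j + j^{2} + f j$ ($U{\left(f,j \right)} = j^{2} + \left(f j + j\right) = j^{2} + \left(j + f j\right) = j + j^{2} + f j$)
$\sqrt{U{\left(m{\left(-5,-5 \right)},P{\left(-2 \right)} \right)} - \frac{18708}{-9260}} = \sqrt{\frac{22 \left(1 + 28 \left(-5\right) + \frac{22}{3}\right)}{3} - \frac{18708}{-9260}} = \sqrt{\frac{22 \left(1 - 140 + \frac{22}{3}\right)}{3} - - \frac{4677}{2315}} = \sqrt{\frac{22}{3} \left(- \frac{395}{3}\right) + \frac{4677}{2315}} = \sqrt{- \frac{8690}{9} + \frac{4677}{2315}} = \sqrt{- \frac{20075257}{20835}} = \frac{i \sqrt{46474219955}}{6945}$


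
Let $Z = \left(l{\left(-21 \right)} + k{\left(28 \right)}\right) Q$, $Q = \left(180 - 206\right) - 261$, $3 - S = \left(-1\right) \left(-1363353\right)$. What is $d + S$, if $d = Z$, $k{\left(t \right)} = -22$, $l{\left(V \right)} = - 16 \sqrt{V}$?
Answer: $-1357036 + 4592 i \sqrt{21} \approx -1.357 \cdot 10^{6} + 21043.0 i$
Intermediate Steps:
$S = -1363350$ ($S = 3 - \left(-1\right) \left(-1363353\right) = 3 - 1363353 = -1363350$)
$Q = -287$ ($Q = -26 - 261 = -287$)
$Z = 6314 + 4592 i \sqrt{21}$ ($Z = \left(- 16 \sqrt{-21} - 22\right) \left(-287\right) = \left(- 16 i \sqrt{21} - 22\right) \left(-287\right) = \left(-22 - 16 i \sqrt{21}\right) \left(-287\right) = 6314 + 4592 i \sqrt{21} \approx 6314.0 + 21043.0 i$)
$d = 6314 + 4592 i \sqrt{21} \approx 6314.0 + 21043.0 i$
$d + S = \left(6314 + 4592 i \sqrt{21}\right) - 1363350 = -1357036 + 4592 i \sqrt{21}$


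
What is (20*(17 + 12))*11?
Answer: 6380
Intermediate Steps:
(20*(17 + 12))*11 = (20*29)*11 = 580*11 = 6380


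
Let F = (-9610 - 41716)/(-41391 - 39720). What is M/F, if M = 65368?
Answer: 2651031924/25663 ≈ 1.0330e+5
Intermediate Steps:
F = 51326/81111 (F = -51326/(-81111) = -51326*(-1/81111) = 51326/81111 ≈ 0.63279)
M/F = 65368/(51326/81111) = 65368*(81111/51326) = 2651031924/25663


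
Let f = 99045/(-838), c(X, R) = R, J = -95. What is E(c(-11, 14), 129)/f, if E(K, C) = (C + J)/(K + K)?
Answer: -7123/693315 ≈ -0.010274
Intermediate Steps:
E(K, C) = (-95 + C)/(2*K) (E(K, C) = (C - 95)/(K + K) = (-95 + C)/((2*K)) = (-95 + C)*(1/(2*K)) = (-95 + C)/(2*K))
f = -99045/838 (f = 99045*(-1/838) = -99045/838 ≈ -118.19)
E(c(-11, 14), 129)/f = ((½)*(-95 + 129)/14)/(-99045/838) = ((½)*(1/14)*34)*(-838/99045) = (17/14)*(-838/99045) = -7123/693315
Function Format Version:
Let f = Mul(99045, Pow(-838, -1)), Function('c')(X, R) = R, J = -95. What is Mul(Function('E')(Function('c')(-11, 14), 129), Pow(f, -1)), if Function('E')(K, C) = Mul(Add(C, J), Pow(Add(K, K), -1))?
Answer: Rational(-7123, 693315) ≈ -0.010274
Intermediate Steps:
Function('E')(K, C) = Mul(Rational(1, 2), Pow(K, -1), Add(-95, C)) (Function('E')(K, C) = Mul(Add(C, -95), Pow(Add(K, K), -1)) = Mul(Add(-95, C), Pow(Mul(2, K), -1)) = Mul(Add(-95, C), Mul(Rational(1, 2), Pow(K, -1))) = Mul(Rational(1, 2), Pow(K, -1), Add(-95, C)))
f = Rational(-99045, 838) (f = Mul(99045, Rational(-1, 838)) = Rational(-99045, 838) ≈ -118.19)
Mul(Function('E')(Function('c')(-11, 14), 129), Pow(f, -1)) = Mul(Mul(Rational(1, 2), Pow(14, -1), Add(-95, 129)), Pow(Rational(-99045, 838), -1)) = Mul(Mul(Rational(1, 2), Rational(1, 14), 34), Rational(-838, 99045)) = Mul(Rational(17, 14), Rational(-838, 99045)) = Rational(-7123, 693315)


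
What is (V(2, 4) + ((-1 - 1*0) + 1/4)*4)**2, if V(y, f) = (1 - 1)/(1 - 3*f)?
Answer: 9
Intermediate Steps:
V(y, f) = 0 (V(y, f) = 0/(1 - 3*f) = 0)
(V(2, 4) + ((-1 - 1*0) + 1/4)*4)**2 = (0 + ((-1 - 1*0) + 1/4)*4)**2 = (0 + ((-1 + 0) + 1/4)*4)**2 = (0 + (-1 + 1/4)*4)**2 = (0 - 3/4*4)**2 = (0 - 3)**2 = (-3)**2 = 9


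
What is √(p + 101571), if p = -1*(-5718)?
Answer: 3*√11921 ≈ 327.55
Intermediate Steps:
p = 5718
√(p + 101571) = √(5718 + 101571) = √107289 = 3*√11921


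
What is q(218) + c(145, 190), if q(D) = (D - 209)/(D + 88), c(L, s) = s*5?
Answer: 32301/34 ≈ 950.03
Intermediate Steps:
c(L, s) = 5*s
q(D) = (-209 + D)/(88 + D)
q(218) + c(145, 190) = (-209 + 218)/(88 + 218) + 5*190 = 9/306 + 950 = (1/306)*9 + 950 = 1/34 + 950 = 32301/34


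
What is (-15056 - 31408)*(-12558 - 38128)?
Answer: 2355074304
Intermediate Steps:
(-15056 - 31408)*(-12558 - 38128) = -46464*(-50686) = 2355074304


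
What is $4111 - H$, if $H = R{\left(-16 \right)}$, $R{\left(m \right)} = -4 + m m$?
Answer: $3859$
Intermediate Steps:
$R{\left(m \right)} = -4 + m^{2}$
$H = 252$ ($H = -4 + \left(-16\right)^{2} = -4 + 256 = 252$)
$4111 - H = 4111 - 252 = 3859$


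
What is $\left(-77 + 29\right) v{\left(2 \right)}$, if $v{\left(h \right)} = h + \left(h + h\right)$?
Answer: $-288$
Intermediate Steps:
$v{\left(h \right)} = 3 h$ ($v{\left(h \right)} = h + 2 h = 3 h$)
$\left(-77 + 29\right) v{\left(2 \right)} = \left(-77 + 29\right) 3 \cdot 2 = \left(-48\right) 6 = -288$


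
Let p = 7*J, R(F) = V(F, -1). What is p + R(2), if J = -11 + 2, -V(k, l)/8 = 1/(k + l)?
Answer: -71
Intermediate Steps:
V(k, l) = -8/(k + l)
J = -9
R(F) = -8/(-1 + F) (R(F) = -8/(F - 1) = -8/(-1 + F))
p = -63 (p = 7*(-9) = -63)
p + R(2) = -63 - 8/(-1 + 2) = -63 - 8/1 = -63 - 8*1 = -63 - 8 = -71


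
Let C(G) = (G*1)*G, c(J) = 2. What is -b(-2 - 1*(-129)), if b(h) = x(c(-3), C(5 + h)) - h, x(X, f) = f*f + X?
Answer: -303595651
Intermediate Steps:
C(G) = G² (C(G) = G*G = G²)
x(X, f) = X + f² (x(X, f) = f² + X = X + f²)
b(h) = 2 + (5 + h)⁴ - h (b(h) = (2 + ((5 + h)²)²) - h = (2 + (5 + h)⁴) - h = 2 + (5 + h)⁴ - h)
-b(-2 - 1*(-129)) = -(2 + (5 + (-2 - 1*(-129)))⁴ - (-2 - 1*(-129))) = -(2 + (5 + (-2 + 129))⁴ - (-2 + 129)) = -(2 + (5 + 127)⁴ - 1*127) = -(2 + 132⁴ - 127) = -(2 + 303595776 - 127) = -1*303595651 = -303595651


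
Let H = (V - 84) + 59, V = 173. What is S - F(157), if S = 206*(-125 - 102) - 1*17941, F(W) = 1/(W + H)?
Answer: -19734416/305 ≈ -64703.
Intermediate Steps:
H = 148 (H = (173 - 84) + 59 = 89 + 59 = 148)
F(W) = 1/(148 + W) (F(W) = 1/(W + 148) = 1/(148 + W))
S = -64703 (S = 206*(-227) - 17941 = -46762 - 17941 = -64703)
S - F(157) = -64703 - 1/(148 + 157) = -64703 - 1/305 = -19734416/305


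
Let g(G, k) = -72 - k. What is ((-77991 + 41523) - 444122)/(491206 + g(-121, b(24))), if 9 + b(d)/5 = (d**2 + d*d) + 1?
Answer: -240295/242707 ≈ -0.99006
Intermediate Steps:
b(d) = -40 + 10*d**2 (b(d) = -45 + 5*((d**2 + d*d) + 1) = -45 + 5*((d**2 + d**2) + 1) = -45 + 5*(2*d**2 + 1) = -45 + 5*(1 + 2*d**2) = -45 + (5 + 10*d**2) = -40 + 10*d**2)
((-77991 + 41523) - 444122)/(491206 + g(-121, b(24))) = ((-77991 + 41523) - 444122)/(491206 + (-72 - (-40 + 10*24**2))) = (-36468 - 444122)/(491206 + (-72 - (-40 + 10*576))) = -480590/(491206 + (-72 - (-40 + 5760))) = -480590/(491206 + (-72 - 1*5720)) = -480590/(491206 + (-72 - 5720)) = -480590/(491206 - 5792) = -480590/485414 = -480590*1/485414 = -240295/242707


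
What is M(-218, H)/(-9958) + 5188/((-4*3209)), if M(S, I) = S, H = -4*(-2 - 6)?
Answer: -6107982/15977611 ≈ -0.38228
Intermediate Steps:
H = 32 (H = -4*(-8) = 32)
M(-218, H)/(-9958) + 5188/((-4*3209)) = -218/(-9958) + 5188/((-4*3209)) = -218*(-1/9958) + 5188/(-12836) = 109/4979 + 5188*(-1/12836) = 109/4979 - 1297/3209 = -6107982/15977611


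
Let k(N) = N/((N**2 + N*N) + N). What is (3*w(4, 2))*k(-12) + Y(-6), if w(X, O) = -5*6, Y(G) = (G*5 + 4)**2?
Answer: 15638/23 ≈ 679.91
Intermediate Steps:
Y(G) = (4 + 5*G)**2 (Y(G) = (5*G + 4)**2 = (4 + 5*G)**2)
w(X, O) = -30
k(N) = N/(N + 2*N**2) (k(N) = N/((N**2 + N**2) + N) = N/(2*N**2 + N) = N/(N + 2*N**2))
(3*w(4, 2))*k(-12) + Y(-6) = (3*(-30))/(1 + 2*(-12)) + (4 + 5*(-6))**2 = -90/(1 - 24) + (4 - 30)**2 = -90/(-23) + (-26)**2 = -90*(-1/23) + 676 = 90/23 + 676 = 15638/23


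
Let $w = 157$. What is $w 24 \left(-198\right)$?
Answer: $-746064$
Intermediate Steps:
$w 24 \left(-198\right) = 157 \cdot 24 \left(-198\right) = 3768 \left(-198\right) = -746064$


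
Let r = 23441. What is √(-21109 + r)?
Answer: 2*√583 ≈ 48.291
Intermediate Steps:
√(-21109 + r) = √(-21109 + 23441) = √2332 = 2*√583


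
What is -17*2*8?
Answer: -272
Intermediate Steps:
-17*2*8 = -34*8 = -272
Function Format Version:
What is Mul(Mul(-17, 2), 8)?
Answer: -272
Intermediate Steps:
Mul(Mul(-17, 2), 8) = Mul(-34, 8) = -272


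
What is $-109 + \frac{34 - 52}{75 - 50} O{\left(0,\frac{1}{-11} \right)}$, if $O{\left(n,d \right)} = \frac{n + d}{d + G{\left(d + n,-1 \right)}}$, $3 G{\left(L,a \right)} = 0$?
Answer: $- \frac{2743}{25} \approx -109.72$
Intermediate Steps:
$G{\left(L,a \right)} = 0$ ($G{\left(L,a \right)} = \frac{1}{3} \cdot 0 = 0$)
$O{\left(n,d \right)} = \frac{d + n}{d}$ ($O{\left(n,d \right)} = \frac{n + d}{d + 0} = \frac{d + n}{d}$)
$-109 + \frac{34 - 52}{75 - 50} O{\left(0,\frac{1}{-11} \right)} = -109 + \frac{34 - 52}{75 - 50} \frac{\frac{1}{-11} + 0}{\frac{1}{-11}} = -109 + - \frac{18}{25} \frac{- \frac{1}{11} + 0}{- \frac{1}{11}} = -109 + \left(-18\right) \frac{1}{25} \left(\left(-11\right) \left(- \frac{1}{11}\right)\right) = -109 - \frac{18}{25} = - \frac{2743}{25}$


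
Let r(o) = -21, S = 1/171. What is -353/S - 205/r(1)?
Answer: -1267418/21 ≈ -60353.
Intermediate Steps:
S = 1/171 ≈ 0.0058480
-353/S - 205/r(1) = -353/1/171 - 205/(-21) = -353*171 - 205*(-1/21) = -60363 + 205/21 = -1267418/21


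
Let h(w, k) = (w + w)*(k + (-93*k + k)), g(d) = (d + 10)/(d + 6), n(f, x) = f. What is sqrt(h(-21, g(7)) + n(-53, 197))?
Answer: sqrt(4945) ≈ 70.321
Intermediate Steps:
g(d) = (10 + d)/(6 + d)
h(w, k) = -182*k*w (h(w, k) = (2*w)*(k - 92*k) = (2*w)*(-91*k) = -182*k*w)
sqrt(h(-21, g(7)) + n(-53, 197)) = sqrt(-182*(10 + 7)/(6 + 7)*(-21) - 53) = sqrt(-182*17/13*(-21) - 53) = sqrt(4998 - 53) = sqrt(4945)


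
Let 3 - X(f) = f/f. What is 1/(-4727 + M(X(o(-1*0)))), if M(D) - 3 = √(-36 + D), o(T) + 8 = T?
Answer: -2362/11158105 - I*√34/22316210 ≈ -0.00021168 - 2.6129e-7*I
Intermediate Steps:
o(T) = -8 + T
X(f) = 2 (X(f) = 3 - f/f = 3 - 1*1 = 3 - 1 = 2)
M(D) = 3 + √(-36 + D)
1/(-4727 + M(X(o(-1*0)))) = 1/(-4727 + (3 + √(-36 + 2))) = 1/(-4727 + (3 + √(-34))) = 1/(-4727 + (3 + I*√34)) = 1/(-4724 + I*√34)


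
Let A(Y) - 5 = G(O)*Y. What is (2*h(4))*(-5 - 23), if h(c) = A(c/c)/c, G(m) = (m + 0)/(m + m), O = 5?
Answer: -77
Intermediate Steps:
G(m) = ½ (G(m) = m/((2*m)) = m*(1/(2*m)) = ½)
A(Y) = 5 + Y/2
h(c) = 11/(2*c) (h(c) = (5 + (c/c)/2)/c = (5 + (½)*1)/c = (5 + ½)/c = 11/(2*c))
(2*h(4))*(-5 - 23) = (2*((11/2)/4))*(-5 - 23) = (2*((11/2)*(¼)))*(-28) = (2*(11/8))*(-28) = (11/4)*(-28) = -77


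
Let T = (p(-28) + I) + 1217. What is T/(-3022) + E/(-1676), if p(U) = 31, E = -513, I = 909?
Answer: -1032423/2532436 ≈ -0.40768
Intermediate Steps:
T = 2157 (T = (31 + 909) + 1217 = 940 + 1217 = 2157)
T/(-3022) + E/(-1676) = 2157/(-3022) - 513/(-1676) = 2157*(-1/3022) - 513*(-1/1676) = -2157/3022 + 513/1676 = -1032423/2532436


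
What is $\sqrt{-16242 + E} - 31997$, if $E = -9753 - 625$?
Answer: $-31997 + 22 i \sqrt{55} \approx -31997.0 + 163.16 i$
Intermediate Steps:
$E = -10378$
$\sqrt{-16242 + E} - 31997 = \sqrt{-16242 - 10378} - 31997 = \sqrt{-26620} - 31997 = 22 i \sqrt{55} - 31997 = -31997 + 22 i \sqrt{55}$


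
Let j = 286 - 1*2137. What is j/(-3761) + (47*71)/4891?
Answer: 21603698/18395051 ≈ 1.1744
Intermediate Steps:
j = -1851 (j = 286 - 2137 = -1851)
j/(-3761) + (47*71)/4891 = -1851/(-3761) + (47*71)/4891 = -1851*(-1/3761) + 3337*(1/4891) = 1851/3761 + 3337/4891 = 21603698/18395051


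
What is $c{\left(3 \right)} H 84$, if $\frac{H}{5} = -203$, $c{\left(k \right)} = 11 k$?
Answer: $-2813580$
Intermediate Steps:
$H = -1015$ ($H = 5 \left(-203\right) = -1015$)
$c{\left(3 \right)} H 84 = 11 \cdot 3 \left(-1015\right) 84 = 33 \left(-1015\right) 84 = \left(-33495\right) 84 = -2813580$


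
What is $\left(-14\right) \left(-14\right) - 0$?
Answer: $196$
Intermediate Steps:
$\left(-14\right) \left(-14\right) - 0 = 196 + 0 = 196$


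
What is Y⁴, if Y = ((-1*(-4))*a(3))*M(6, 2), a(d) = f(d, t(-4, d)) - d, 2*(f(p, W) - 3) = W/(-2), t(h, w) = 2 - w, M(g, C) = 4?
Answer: 256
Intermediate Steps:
f(p, W) = 3 - W/4 (f(p, W) = 3 + (W/(-2))/2 = 3 + (W*(-½))/2 = 3 + (-W/2)/2 = 3 - W/4)
a(d) = 5/2 - 3*d/4 (a(d) = (3 - (2 - d)/4) - d = (3 + (-½ + d/4)) - d = (5/2 + d/4) - d = 5/2 - 3*d/4)
Y = 4 (Y = ((-1*(-4))*(5/2 - ¾*3))*4 = (4*(5/2 - 9/4))*4 = (4*(¼))*4 = 1*4 = 4)
Y⁴ = 4⁴ = 256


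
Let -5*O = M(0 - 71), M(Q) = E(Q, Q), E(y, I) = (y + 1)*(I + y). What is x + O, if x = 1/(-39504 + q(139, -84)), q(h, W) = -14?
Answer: -78561785/39518 ≈ -1988.0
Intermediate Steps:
E(y, I) = (1 + y)*(I + y)
M(Q) = 2*Q + 2*Q² (M(Q) = Q + Q + Q² + Q*Q = Q + Q + Q² + Q² = 2*Q + 2*Q²)
O = -1988 (O = -2*(0 - 71)*(1 + (0 - 71))/5 = -2*(-71)*(1 - 71)/5 = -2*(-71)*(-70)/5 = -⅕*9940 = -1988)
x = -1/39518 (x = 1/(-39504 - 14) = 1/(-39518) = -1/39518 ≈ -2.5305e-5)
x + O = -1/39518 - 1988 = -78561785/39518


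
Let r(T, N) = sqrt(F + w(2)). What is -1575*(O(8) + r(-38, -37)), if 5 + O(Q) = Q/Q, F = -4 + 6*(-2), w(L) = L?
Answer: 6300 - 1575*I*sqrt(14) ≈ 6300.0 - 5893.1*I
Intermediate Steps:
F = -16 (F = -4 - 12 = -16)
O(Q) = -4 (O(Q) = -5 + Q/Q = -5 + 1 = -4)
r(T, N) = I*sqrt(14) (r(T, N) = sqrt(-16 + 2) = sqrt(-14) = I*sqrt(14))
-1575*(O(8) + r(-38, -37)) = -1575*(-4 + I*sqrt(14)) = 6300 - 1575*I*sqrt(14)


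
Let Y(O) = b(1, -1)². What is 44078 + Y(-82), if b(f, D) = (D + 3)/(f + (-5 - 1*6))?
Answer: 1101951/25 ≈ 44078.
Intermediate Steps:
b(f, D) = (3 + D)/(-11 + f) (b(f, D) = (3 + D)/(f + (-5 - 6)) = (3 + D)/(f - 11) = (3 + D)/(-11 + f))
Y(O) = 1/25 (Y(O) = ((3 - 1)/(-11 + 1))² = (2/(-10))² = (-⅒*2)² = (-⅕)² = 1/25)
44078 + Y(-82) = 44078 + 1/25 = 1101951/25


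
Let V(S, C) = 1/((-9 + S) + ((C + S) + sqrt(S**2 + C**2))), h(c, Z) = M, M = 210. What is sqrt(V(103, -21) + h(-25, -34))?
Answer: sqrt(36961 + 1050*sqrt(442))/sqrt(176 + 5*sqrt(442)) ≈ 14.492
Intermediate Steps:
h(c, Z) = 210
V(S, C) = 1/(-9 + C + sqrt(C**2 + S**2) + 2*S) (V(S, C) = 1/((-9 + S) + ((C + S) + sqrt(C**2 + S**2))) = 1/((-9 + S) + (C + S + sqrt(C**2 + S**2))) = 1/(-9 + C + sqrt(C**2 + S**2) + 2*S))
sqrt(V(103, -21) + h(-25, -34)) = sqrt(1/(-9 - 21 + sqrt((-21)**2 + 103**2) + 2*103) + 210) = sqrt(1/(-9 - 21 + sqrt(441 + 10609) + 206) + 210) = sqrt(1/(-9 - 21 + sqrt(11050) + 206) + 210) = sqrt(1/(-9 - 21 + 5*sqrt(442) + 206) + 210) = sqrt(1/(176 + 5*sqrt(442)) + 210) = sqrt(210 + 1/(176 + 5*sqrt(442)))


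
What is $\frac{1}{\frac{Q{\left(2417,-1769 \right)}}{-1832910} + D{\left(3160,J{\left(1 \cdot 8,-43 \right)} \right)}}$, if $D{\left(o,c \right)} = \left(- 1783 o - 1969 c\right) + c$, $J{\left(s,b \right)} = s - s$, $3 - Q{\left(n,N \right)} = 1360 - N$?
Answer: $- \frac{305485}{1721188025279} \approx -1.7748 \cdot 10^{-7}$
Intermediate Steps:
$Q{\left(n,N \right)} = -1357 + N$ ($Q{\left(n,N \right)} = 3 - \left(1360 - N\right) = 3 + \left(-1360 + N\right) = -1357 + N$)
$J{\left(s,b \right)} = 0$
$D{\left(o,c \right)} = - 1968 c - 1783 o$ ($D{\left(o,c \right)} = \left(- 1969 c - 1783 o\right) + c = - 1968 c - 1783 o$)
$\frac{1}{\frac{Q{\left(2417,-1769 \right)}}{-1832910} + D{\left(3160,J{\left(1 \cdot 8,-43 \right)} \right)}} = \frac{1}{\frac{-1357 - 1769}{-1832910} - 5634280} = \frac{1}{\left(-3126\right) \left(- \frac{1}{1832910}\right) + \left(0 - 5634280\right)} = \frac{1}{\frac{521}{305485} - 5634280} = \frac{1}{- \frac{1721188025279}{305485}} = - \frac{305485}{1721188025279}$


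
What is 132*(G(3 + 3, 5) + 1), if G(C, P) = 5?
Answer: 792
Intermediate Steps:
132*(G(3 + 3, 5) + 1) = 132*(5 + 1) = 132*6 = 792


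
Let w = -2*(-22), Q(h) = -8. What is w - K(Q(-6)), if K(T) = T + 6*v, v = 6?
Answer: 16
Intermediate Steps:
w = 44
K(T) = 36 + T (K(T) = T + 6*6 = T + 36 = 36 + T)
w - K(Q(-6)) = 44 - (36 - 8) = 44 - 1*28 = 44 - 28 = 16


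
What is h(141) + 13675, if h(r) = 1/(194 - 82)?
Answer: 1531601/112 ≈ 13675.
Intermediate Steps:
h(r) = 1/112
h(141) + 13675 = 1/112 + 13675 = 1531601/112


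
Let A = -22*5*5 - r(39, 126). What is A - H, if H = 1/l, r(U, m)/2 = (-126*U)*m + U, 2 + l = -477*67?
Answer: 39558129701/31961 ≈ 1.2377e+6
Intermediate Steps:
l = -31961 (l = -2 - 477*67 = -2 - 31959 = -31961)
r(U, m) = 2*U - 252*U*m (r(U, m) = 2*((-126*U)*m + U) = 2*(-126*U*m + U) = 2*(U - 126*U*m) = 2*U - 252*U*m)
H = -1/31961 (H = 1/(-31961) = -1/31961 ≈ -3.1288e-5)
A = 1237700 (A = -22*5*5 - 2*39*(1 - 126*126) = -110*5 - 2*39*(1 - 15876) = -550 - 2*39*(-15875) = -550 - 1*(-1238250) = -550 + 1238250 = 1237700)
A - H = 1237700 - 1*(-1/31961) = 1237700 + 1/31961 = 39558129701/31961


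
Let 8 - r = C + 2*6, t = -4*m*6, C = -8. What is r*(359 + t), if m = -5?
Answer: 1916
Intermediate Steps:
t = 120 (t = -4*(-5)*6 = 20*6 = 120)
r = 4 (r = 8 - (-8 + 2*6) = 8 - (-8 + 12) = 8 - 1*4 = 8 - 4 = 4)
r*(359 + t) = 4*(359 + 120) = 4*479 = 1916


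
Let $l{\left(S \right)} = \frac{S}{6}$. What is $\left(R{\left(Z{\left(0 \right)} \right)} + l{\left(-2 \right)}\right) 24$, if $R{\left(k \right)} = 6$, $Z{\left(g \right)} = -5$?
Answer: $136$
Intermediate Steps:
$l{\left(S \right)} = \frac{S}{6}$ ($l{\left(S \right)} = S \frac{1}{6} = \frac{S}{6}$)
$\left(R{\left(Z{\left(0 \right)} \right)} + l{\left(-2 \right)}\right) 24 = \left(6 + \frac{1}{6} \left(-2\right)\right) 24 = \left(6 - \frac{1}{3}\right) 24 = \frac{17}{3} \cdot 24 = 136$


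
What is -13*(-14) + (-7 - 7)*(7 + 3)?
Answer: 42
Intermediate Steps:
-13*(-14) + (-7 - 7)*(7 + 3) = 182 - 14*10 = 182 - 140 = 42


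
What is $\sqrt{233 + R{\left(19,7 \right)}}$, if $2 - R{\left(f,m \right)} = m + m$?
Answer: $\sqrt{221} \approx 14.866$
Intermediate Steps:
$R{\left(f,m \right)} = 2 - 2 m$ ($R{\left(f,m \right)} = 2 - \left(m + m\right) = 2 - 2 m$)
$\sqrt{233 + R{\left(19,7 \right)}} = \sqrt{233 + \left(2 - 14\right)} = \sqrt{233 - 12} = \sqrt{221}$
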